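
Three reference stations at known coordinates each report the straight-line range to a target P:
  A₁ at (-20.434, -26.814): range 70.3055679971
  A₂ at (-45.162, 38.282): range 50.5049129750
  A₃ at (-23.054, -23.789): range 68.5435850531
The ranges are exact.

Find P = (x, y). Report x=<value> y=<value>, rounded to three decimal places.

x=5.342 y=38.596

eq1: (x + 20.434)² + (y + 26.814)² = 70.3055679971²
eq2: (x + 45.162)² + (y − 38.282)² = 50.5049129750²
eq3: (x + 23.054)² + (y + 23.789)² = 68.5435850531²
eq2−eq1, eq2−eq3 (x²,y² cancel):
  49.456·x − 130.192·y = -4760.705473
  44.216·x − 124.142·y = -4555.191148
det = 49.456·-124.142 − -130.192·44.216 = -382.997280
x = (-4760.705473·-124.142 − -130.192·-4555.191148) / -382.997280 = 5.341937
y = (49.456·-4555.191148 − -4760.705473·44.216) / -382.997280 = 38.596045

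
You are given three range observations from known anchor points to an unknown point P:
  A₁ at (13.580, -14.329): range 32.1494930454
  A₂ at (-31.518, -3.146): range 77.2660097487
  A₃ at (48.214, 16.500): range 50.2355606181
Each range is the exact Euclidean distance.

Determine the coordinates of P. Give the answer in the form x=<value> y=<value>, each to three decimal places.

eq1: (x − 13.580)² + (y + 14.329)² = 32.1494930454²
eq2: (x + 31.518)² + (y + 3.146)² = 77.2660097487²
eq3: (x − 48.214)² + (y − 16.500)² = 50.2355606181²
eq2−eq1, eq2−eq3 (x²,y² cancel):
  90.196·x − 22.366·y = 4322.901360
  159.464·x + 39.292·y = 5039.982868
det = 90.196·39.292 − -22.366·159.464 = 7110.553056
x = (4322.901360·39.292 − -22.366·5039.982868) / 7110.553056 = 39.740889
y = (90.196·5039.982868 − 4322.901360·159.464) / 7110.553056 = -33.015835

x=39.741 y=-33.016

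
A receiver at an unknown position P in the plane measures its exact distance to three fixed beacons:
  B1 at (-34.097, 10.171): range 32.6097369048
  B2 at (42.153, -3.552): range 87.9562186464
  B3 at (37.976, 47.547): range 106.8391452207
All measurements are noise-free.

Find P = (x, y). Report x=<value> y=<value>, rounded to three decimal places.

x=-44.081 y=-20.873

eq1: (x + 34.097)² + (y − 10.171)² = 32.6097369048²
eq2: (x − 42.153)² + (y + 3.552)² = 87.9562186464²
eq3: (x − 37.976)² + (y − 47.547)² = 106.8391452207²
eq1−eq3, eq1−eq2 (x²,y² cancel):
  144.146·x + 74.752·y = -7914.368875
  152.500·x − 27.446·y = -6149.463995
det = 144.146·-27.446 − 74.752·152.500 = -15355.911116
x = (-7914.368875·-27.446 − 74.752·-6149.463995) / -15355.911116 = -44.080908
y = (144.146·-6149.463995 − -7914.368875·152.500) / -15355.911116 = -20.872784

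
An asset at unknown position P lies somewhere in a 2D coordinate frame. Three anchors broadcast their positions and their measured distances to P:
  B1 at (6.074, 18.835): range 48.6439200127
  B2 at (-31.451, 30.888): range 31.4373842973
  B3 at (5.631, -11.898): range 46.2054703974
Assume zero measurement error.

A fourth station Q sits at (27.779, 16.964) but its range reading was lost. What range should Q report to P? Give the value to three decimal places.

68.738

eq1: (x − 6.074)² + (y − 18.835)² = 48.6439200127²
eq2: (x + 31.451)² + (y − 30.888)² = 31.4373842973²
eq3: (x − 5.631)² + (y + 11.898)² = 46.2054703974²
eq1−eq3, eq1−eq2 (x²,y² cancel):
  -0.886·x − 61.466·y = 12.905324
  -75.050·x + 24.106·y = 2929.505067
det = -0.886·24.106 − -61.466·-75.050 = -4634.381216
x = (12.905324·24.106 − -61.466·2929.505067) / -4634.381216 = -38.921281
y = (-0.886·2929.505067 − 12.905324·-75.050) / -4634.381216 = 0.351071
|P − Q| = √((-38.921281 − 27.779)² + (0.351071 − 16.964)²) = 68.738031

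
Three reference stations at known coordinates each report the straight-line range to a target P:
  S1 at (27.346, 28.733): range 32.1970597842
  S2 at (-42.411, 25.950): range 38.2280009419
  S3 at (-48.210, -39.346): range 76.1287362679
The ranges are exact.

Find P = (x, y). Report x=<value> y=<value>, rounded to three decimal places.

eq1: (x − 27.346)² + (y − 28.733)² = 32.1970597842²
eq2: (x + 42.411)² + (y − 25.950)² = 38.2280009419²
eq3: (x + 48.210)² + (y + 39.346)² = 76.1287362679²
eq2−eq3, eq2−eq1 (x²,y² cancel):
  -11.598·x − 130.592·y = -2933.988035
  139.514·x + 5.566·y = -473.977019
det = -11.598·5.566 − -130.592·139.514 = 18154.857820
x = (-2933.988035·5.566 − -130.592·-473.977019) / 18154.857820 = -4.308940
y = (-11.598·-473.977019 − -2933.988035·139.514) / 18154.857820 = 22.849509

x=-4.309 y=22.850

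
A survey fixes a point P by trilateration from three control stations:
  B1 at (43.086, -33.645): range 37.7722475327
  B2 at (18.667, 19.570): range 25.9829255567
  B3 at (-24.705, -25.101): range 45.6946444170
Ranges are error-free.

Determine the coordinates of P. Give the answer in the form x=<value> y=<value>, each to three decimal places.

eq1: (x − 43.086)² + (y + 33.645)² = 37.7722475327²
eq2: (x − 18.667)² + (y − 19.570)² = 25.9829255567²
eq3: (x + 24.705)² + (y + 25.101)² = 45.6946444170²
eq3−eq2, eq3−eq1 (x²,y² cancel):
  86.744·x + 89.342·y = 903.932671
  135.582·x − 17.088·y = 2409.250040
det = 86.744·-17.088 − 89.342·135.582 = -13595.448516
x = (903.932671·-17.088 − 89.342·2409.250040) / -13595.448516 = 16.968445
y = (86.744·2409.250040 − 903.932671·135.582) / -13595.448516 = -6.357347

x=16.968 y=-6.357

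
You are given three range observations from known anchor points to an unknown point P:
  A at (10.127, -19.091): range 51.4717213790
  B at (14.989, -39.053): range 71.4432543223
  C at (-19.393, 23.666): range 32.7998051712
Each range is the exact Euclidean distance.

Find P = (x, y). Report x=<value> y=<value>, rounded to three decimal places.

eq1: (x − 10.127)² + (y + 19.091)² = 51.4717213790²
eq2: (x − 14.989)² + (y + 39.053)² = 71.4432543223²
eq3: (x + 19.393)² + (y − 23.666)² = 32.7998051712²
eq2−eq1, eq2−eq3 (x²,y² cancel):
  -9.724·x + 39.924·y = 1172.015966
  -68.764·x + 125.438·y = 3214.672444
det = -9.724·125.438 − 39.924·-68.764 = 1525.574824
x = (1172.015966·125.438 − 39.924·3214.672444) / 1525.574824 = 12.239817
y = (-9.724·3214.672444 − 1172.015966·-68.764) / 1525.574824 = 32.337340

x=12.240 y=32.337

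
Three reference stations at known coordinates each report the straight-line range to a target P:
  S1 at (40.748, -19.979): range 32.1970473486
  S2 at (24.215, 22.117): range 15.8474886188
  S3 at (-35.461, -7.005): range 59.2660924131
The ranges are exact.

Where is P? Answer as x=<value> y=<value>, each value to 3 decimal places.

eq1: (x − 40.748)² + (y + 19.979)² = 32.1970473486²
eq2: (x − 24.215)² + (y − 22.117)² = 15.8474886188²
eq3: (x + 35.461)² + (y + 7.005)² = 59.2660924131²
eq1−eq2, eq1−eq3 (x²,y² cancel):
  -33.066·x + 84.192·y = -198.525069
  -152.418·x + 25.948·y = -3228.827251
det = -33.066·25.948 − 84.192·-152.418 = 11974.379688
x = (-198.525069·25.948 − 84.192·-3228.827251) / 11974.379688 = 22.271725
y = (-33.066·-3228.827251 − -198.525069·-152.418) / 11974.379688 = 6.389108

x=22.272 y=6.389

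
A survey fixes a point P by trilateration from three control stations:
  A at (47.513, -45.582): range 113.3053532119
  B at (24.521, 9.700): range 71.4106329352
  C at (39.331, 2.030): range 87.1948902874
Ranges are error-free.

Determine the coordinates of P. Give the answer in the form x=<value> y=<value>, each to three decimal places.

x=-46.433 y=17.760

eq1: (x − 47.513)² + (y + 45.582)² = 113.3053532119²
eq2: (x − 24.521)² + (y − 9.700)² = 71.4106329352²
eq3: (x − 39.331)² + (y − 2.030)² = 87.1948902874²
eq3−eq2, eq3−eq1 (x²,y² cancel):
  -29.620·x + 15.340·y = 1647.791376
  16.364·x − 95.224·y = -2450.998742
det = -29.620·-95.224 − 15.340·16.364 = 2569.511120
x = (1647.791376·-95.224 − 15.340·-2450.998742) / 2569.511120 = -46.433333
y = (-29.620·-2450.998742 − 1647.791376·16.364) / 2569.511120 = 17.759847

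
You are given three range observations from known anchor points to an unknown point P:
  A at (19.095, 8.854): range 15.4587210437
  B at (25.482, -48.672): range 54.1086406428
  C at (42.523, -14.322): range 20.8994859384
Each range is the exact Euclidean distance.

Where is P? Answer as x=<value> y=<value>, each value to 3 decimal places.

eq1: (x − 19.095)² + (y − 8.854)² = 15.4587210437²
eq2: (x − 25.482)² + (y + 48.672)² = 54.1086406428²
eq3: (x − 42.523)² + (y + 14.322)² = 20.8994859384²
eq2−eq1, eq2−eq3 (x²,y² cancel):
  -12.774·x + 115.052·y = 113.489369
  34.082·x + 68.700·y = 1485.985785
det = -12.774·68.700 − 115.052·34.082 = -4798.776064
x = (113.489369·68.700 − 115.052·1485.985785) / -4798.776064 = 34.002194
y = (-12.774·1485.985785 − 113.489369·34.082) / -4798.776064 = 4.761616

x=34.002 y=4.762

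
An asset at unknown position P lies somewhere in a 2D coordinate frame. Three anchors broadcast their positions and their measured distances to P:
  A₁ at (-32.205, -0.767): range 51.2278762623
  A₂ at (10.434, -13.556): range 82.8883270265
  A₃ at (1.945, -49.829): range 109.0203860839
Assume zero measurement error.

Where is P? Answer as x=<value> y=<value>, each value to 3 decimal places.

x=-43.793 y=49.133

eq1: (x + 32.205)² + (y + 0.767)² = 51.2278762623²
eq2: (x − 10.434)² + (y + 13.556)² = 82.8883270265²
eq3: (x − 1.945)² + (y + 49.829)² = 109.0203860839²
eq1−eq3, eq1−eq2 (x²,y² cancel):
  68.300·x − 98.124·y = -7812.187324
  85.278·x − 25.578·y = -4991.296273
det = 68.300·-25.578 − -98.124·85.278 = 6620.841072
x = (-7812.187324·-25.578 − -98.124·-4991.296273) / 6620.841072 = -43.792900
y = (68.300·-4991.296273 − -7812.187324·85.278) / 6620.841072 = 49.133059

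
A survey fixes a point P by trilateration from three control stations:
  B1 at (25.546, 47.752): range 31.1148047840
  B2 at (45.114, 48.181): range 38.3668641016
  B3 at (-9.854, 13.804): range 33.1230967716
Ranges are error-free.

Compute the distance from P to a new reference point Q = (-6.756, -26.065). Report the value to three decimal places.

52.203

eq1: (x − 25.546)² + (y − 47.752)² = 31.1148047840²
eq2: (x − 45.114)² + (y − 48.181)² = 38.3668641016²
eq3: (x + 9.854)² + (y − 13.804)² = 33.1230967716²
eq3−eq1, eq3−eq2 (x²,y² cancel):
  70.800·x + 67.896·y = 2774.208351
  109.936·x + 68.754·y = 3694.153304
det = 70.800·68.754 − 67.896·109.936 = -2596.431456
x = (2774.208351·68.754 − 67.896·3694.153304) / -2596.431456 = 23.139572
y = (70.800·3694.153304 − 2774.208351·109.936) / -2596.431456 = 16.730392
|P − Q| = √((23.139572 − -6.756)² + (16.730392 − -26.065)²) = 52.203360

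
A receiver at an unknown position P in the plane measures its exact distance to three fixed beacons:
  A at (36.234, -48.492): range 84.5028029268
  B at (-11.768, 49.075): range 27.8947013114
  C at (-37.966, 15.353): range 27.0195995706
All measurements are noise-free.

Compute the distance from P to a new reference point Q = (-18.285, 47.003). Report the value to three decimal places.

eq1: (x − 36.234)² + (y + 48.492)² = 84.5028029268²
eq2: (x + 11.768)² + (y − 49.075)² = 27.8947013114²
eq3: (x + 37.966)² + (y − 15.353)² = 27.0195995706²
eq1−eq3, eq1−eq2 (x²,y² cancel):
  -148.400·x + 127.690·y = 4423.419887
  -96.004·x + 195.134·y = 5245.073970
det = -148.400·195.134 − 127.690·-96.004 = -16699.134840
x = (4423.419887·195.134 − 127.690·5245.073970) / -16699.134840 = -11.582404
y = (-148.400·5245.073970 − 4423.419887·-96.004) / -16699.134840 = 21.180916
|P − Q| = √((-11.582404 − -18.285)² + (21.180916 − 47.003)²) = 26.677796

26.678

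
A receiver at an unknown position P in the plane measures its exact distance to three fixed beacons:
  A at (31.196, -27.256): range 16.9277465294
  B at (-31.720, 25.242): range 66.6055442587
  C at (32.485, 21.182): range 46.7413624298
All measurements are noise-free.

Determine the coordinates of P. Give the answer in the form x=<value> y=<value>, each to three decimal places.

x=15.046 y=-22.184

eq1: (x − 31.196)² + (y + 27.256)² = 16.9277465294²
eq2: (x + 31.720)² + (y − 25.242)² = 66.6055442587²
eq3: (x − 32.485)² + (y − 21.182)² = 46.7413624298²
eq1−eq2, eq1−eq3 (x²,y² cancel):
  -125.832·x + 104.996·y = -4222.512911
  2.578·x + 96.876·y = -2110.333962
det = -125.832·96.876 − 104.996·2.578 = -12460.780520
x = (-4222.512911·96.876 − 104.996·-2110.333962) / -12460.780520 = 15.045890
y = (-125.832·-2110.333962 − -4222.512911·2.578) / -12460.780520 = -22.184259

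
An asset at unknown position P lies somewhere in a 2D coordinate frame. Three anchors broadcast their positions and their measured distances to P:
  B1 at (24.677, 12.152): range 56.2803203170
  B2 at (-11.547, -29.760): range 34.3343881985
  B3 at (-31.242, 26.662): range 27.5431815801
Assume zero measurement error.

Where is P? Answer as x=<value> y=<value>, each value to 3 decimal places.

x=-30.079 y=-0.857

eq1: (x − 24.677)² + (y − 12.152)² = 56.2803203170²
eq2: (x + 11.547)² + (y + 29.760)² = 34.3343881985²
eq3: (x + 31.242)² + (y − 26.662)² = 27.5431815801²
eq2−eq3, eq2−eq1 (x²,y² cancel):
  -39.390·x + 112.844·y = 1088.157360
  72.448·x + 83.824·y = -2250.989618
det = -39.390·83.824 − 112.844·72.448 = -11477.149472
x = (1088.157360·83.824 − 112.844·-2250.989618) / -11477.149472 = -30.079278
y = (-39.390·-2250.989618 − 1088.157360·72.448) / -11477.149472 = -0.856629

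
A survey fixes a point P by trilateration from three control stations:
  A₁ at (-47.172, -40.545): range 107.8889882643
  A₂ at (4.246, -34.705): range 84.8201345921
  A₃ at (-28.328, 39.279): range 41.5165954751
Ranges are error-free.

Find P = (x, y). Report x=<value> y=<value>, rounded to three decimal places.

eq1: (x + 47.172)² + (y + 40.545)² = 107.8889882643²
eq2: (x − 4.246)² + (y + 34.705)² = 84.8201345921²
eq3: (x + 28.328)² + (y − 39.279)² = 41.5165954751²
eq3−eq2, eq3−eq1 (x²,y² cancel):
  65.148·x − 147.968·y = -6593.677416
  -37.688·x − 159.648·y = -8392.626905
det = 65.148·-159.648 − -147.968·-37.688 = -15977.365888
x = (-6593.677416·-159.648 − -147.968·-8392.626905) / -15977.365888 = 11.840050
y = (65.148·-8392.626905 − -6593.677416·-37.688) / -15977.365888 = 49.774498

x=11.840 y=49.774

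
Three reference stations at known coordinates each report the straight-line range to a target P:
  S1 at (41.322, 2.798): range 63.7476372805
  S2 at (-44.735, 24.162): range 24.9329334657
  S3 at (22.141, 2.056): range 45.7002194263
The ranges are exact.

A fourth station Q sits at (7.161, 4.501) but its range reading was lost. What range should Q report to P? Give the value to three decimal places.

31.030

eq1: (x − 41.322)² + (y − 2.798)² = 63.7476372805²
eq2: (x + 44.735)² + (y − 24.162)² = 24.9329334657²
eq3: (x − 22.141)² + (y − 2.056)² = 45.7002194263²
eq3−eq2, eq3−eq1 (x²,y² cancel):
  -133.752·x + 44.212·y = 3557.430336
  38.362·x + 1.484·y = -754.365732
det = -133.752·1.484 − 44.212·38.362 = -1894.548712
x = (3557.430336·1.484 − 44.212·-754.365732) / -1894.548712 = -20.390737
y = (-133.752·-754.365732 − 3557.430336·38.362) / -1894.548712 = 18.776090
|P − Q| = √((-20.390737 − 7.161)² + (18.776090 − 4.501)²) = 31.030250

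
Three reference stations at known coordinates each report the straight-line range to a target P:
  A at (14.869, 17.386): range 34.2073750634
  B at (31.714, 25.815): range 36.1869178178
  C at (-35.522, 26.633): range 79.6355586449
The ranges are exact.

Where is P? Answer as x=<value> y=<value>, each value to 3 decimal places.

eq1: (x − 14.869)² + (y − 17.386)² = 34.2073750634²
eq2: (x − 31.714)² + (y − 25.815)² = 36.1869178178²
eq3: (x + 35.522)² + (y − 26.633)² = 79.6355586449²
eq3−eq1, eq3−eq2 (x²,y² cancel):
  100.782·x − 18.494·y = 3723.908676
  134.472·x − 1.636·y = 4733.392028
det = 100.782·-1.636 − -18.494·134.472 = 2322.045816
x = (3723.908676·-1.636 − -18.494·4733.392028) / 2322.045816 = 35.075551
y = (100.782·4733.392028 − 3723.908676·134.472) / 2322.045816 = -10.215445

x=35.076 y=-10.215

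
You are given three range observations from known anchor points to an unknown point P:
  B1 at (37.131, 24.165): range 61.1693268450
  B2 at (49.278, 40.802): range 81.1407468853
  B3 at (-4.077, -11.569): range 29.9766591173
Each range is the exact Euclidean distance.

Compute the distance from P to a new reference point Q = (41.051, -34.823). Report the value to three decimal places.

eq1: (x − 37.131)² + (y − 24.165)² = 61.1693268450²
eq2: (x − 49.278)² + (y − 40.802)² = 81.1407468853²
eq3: (x + 4.077)² + (y + 11.569)² = 29.9766591173²
eq1−eq2, eq1−eq3 (x²,y² cancel):
  24.294·x + 33.274·y = -711.668156
  -82.416·x − 71.468·y = 1030.891759
det = 24.294·-71.468 − 33.274·-82.416 = 1006.066392
x = (-711.668156·-71.468 − 33.274·1030.891759) / 1006.066392 = 16.459756
y = (24.294·1030.891759 − -711.668156·-82.416) / 1006.066392 = -33.405706
|P − Q| = √((16.459756 − 41.051)² + (-33.405706 − -34.823)²) = 24.632052

24.632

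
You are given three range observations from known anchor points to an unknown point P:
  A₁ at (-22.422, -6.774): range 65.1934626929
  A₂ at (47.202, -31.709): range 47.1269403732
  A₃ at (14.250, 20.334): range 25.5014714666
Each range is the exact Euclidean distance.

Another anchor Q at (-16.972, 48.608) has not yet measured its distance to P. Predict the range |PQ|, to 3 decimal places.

eq1: (x + 22.422)² + (y + 6.774)² = 65.1934626929²
eq2: (x − 47.202)² + (y + 31.709)² = 47.1269403732²
eq3: (x − 14.250)² + (y − 20.334)² = 25.5014714666²
eq2−eq1, eq2−eq3 (x²,y² cancel):
  -139.248·x + 49.870·y = -4714.095394
  -65.904·x + 104.086·y = -1046.331967
det = -139.248·104.086 − 49.870·-65.904 = -11207.134848
x = (-4714.095394·104.086 − 49.870·-1046.331967) / -11207.134848 = 39.126036
y = (-139.248·-1046.331967 − -4714.095394·-65.904) / -11207.134848 = 14.720811
|P − Q| = √((39.126036 − -16.972)² + (14.720811 − 48.608)²) = 65.538776

65.539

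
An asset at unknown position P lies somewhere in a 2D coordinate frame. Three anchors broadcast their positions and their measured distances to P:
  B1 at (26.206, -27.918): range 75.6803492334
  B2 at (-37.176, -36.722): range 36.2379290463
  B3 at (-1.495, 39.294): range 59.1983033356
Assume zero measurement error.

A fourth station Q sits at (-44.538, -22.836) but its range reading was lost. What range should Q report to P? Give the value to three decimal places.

21.579

eq1: (x − 26.206)² + (y + 27.918)² = 75.6803492334²
eq2: (x + 37.176)² + (y + 36.722)² = 36.2379290463²
eq3: (x + 1.495)² + (y − 39.294)² = 59.1983033356²
eq1−eq3, eq1−eq2 (x²,y² cancel):
  -55.402·x + 134.424·y = 2303.160443
  -126.764·x − 17.608·y = 5678.718859
det = -55.402·-17.608 − 134.424·-126.764 = 18015.642352
x = (2303.160443·-17.608 − 134.424·5678.718859) / 18015.642352 = -44.622897
y = (-55.402·5678.718859 − 2303.160443·-126.764) / 18015.642352 = -1.257493
|P − Q| = √((-44.622897 − -44.538)² + (-1.257493 − -22.836)²) = 21.578674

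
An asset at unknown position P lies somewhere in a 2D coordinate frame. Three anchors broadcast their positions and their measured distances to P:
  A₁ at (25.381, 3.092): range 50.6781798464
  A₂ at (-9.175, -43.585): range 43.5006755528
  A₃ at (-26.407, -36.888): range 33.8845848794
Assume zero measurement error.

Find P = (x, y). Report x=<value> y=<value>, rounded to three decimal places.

x=-24.925 y=-3.036

eq1: (x − 25.381)² + (y − 3.092)² = 50.6781798464²
eq2: (x + 9.175)² + (y + 43.585)² = 43.5006755528²
eq3: (x + 26.407)² + (y + 36.888)² = 33.8845848794²
eq3−eq1, eq3−eq2 (x²,y² cancel):
  103.576·x + 79.960·y = -2824.411388
  34.464·x − 13.394·y = -818.365024
det = 103.576·-13.394 − 79.960·34.464 = -4143.038384
x = (-2824.411388·-13.394 − 79.960·-818.365024) / -4143.038384 = -24.925338
y = (103.576·-818.365024 − -2824.411388·34.464) / -4143.038384 = -3.035825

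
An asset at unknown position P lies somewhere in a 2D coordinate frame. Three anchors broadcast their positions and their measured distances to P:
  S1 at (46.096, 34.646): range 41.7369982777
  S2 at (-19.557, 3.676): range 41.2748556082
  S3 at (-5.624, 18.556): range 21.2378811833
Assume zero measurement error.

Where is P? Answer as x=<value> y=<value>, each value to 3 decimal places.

eq1: (x − 46.096)² + (y − 34.646)² = 41.7369982777²
eq2: (x + 19.557)² + (y − 3.676)² = 41.2748556082²
eq3: (x + 5.624)² + (y − 18.556)² = 21.2378811833²
eq3−eq1, eq3−eq2 (x²,y² cancel):
  103.440·x + 32.180·y = 1658.302592
  -27.866·x − 29.760·y = -1232.531395
det = 103.440·-29.760 − 32.180·-27.866 = -2181.646520
x = (1658.302592·-29.760 − 32.180·-1232.531395) / -2181.646520 = 4.440786
y = (103.440·-1232.531395 − 1658.302592·-27.866) / -2181.646520 = 37.257542

x=4.441 y=37.258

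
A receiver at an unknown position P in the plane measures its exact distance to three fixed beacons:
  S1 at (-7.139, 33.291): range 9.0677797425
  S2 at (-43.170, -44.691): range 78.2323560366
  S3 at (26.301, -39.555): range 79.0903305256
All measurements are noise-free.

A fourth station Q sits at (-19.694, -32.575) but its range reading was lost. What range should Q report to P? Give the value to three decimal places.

eq1: (x + 7.139)² + (y − 33.291)² = 9.0677797425²
eq2: (x + 43.170)² + (y + 44.691)² = 78.2323560366²
eq3: (x − 26.301)² + (y + 39.555)² = 79.0903305256²
eq3−eq1, eq3−eq2 (x²,y² cancel):
  -66.880·x + 145.692·y = 5075.971129
  -138.942·x − 10.272·y = 1739.572607
det = -66.880·-10.272 − 145.692·-138.942 = 20929.729224
x = (5075.971129·-10.272 − 145.692·1739.572607) / 20929.729224 = -14.600389
y = (-66.880·1739.572607 − 5075.971129·-138.942) / 20929.729224 = 28.138107
|P − Q| = √((-14.600389 − -19.694)² + (28.138107 − -32.575)²) = 60.926400

60.926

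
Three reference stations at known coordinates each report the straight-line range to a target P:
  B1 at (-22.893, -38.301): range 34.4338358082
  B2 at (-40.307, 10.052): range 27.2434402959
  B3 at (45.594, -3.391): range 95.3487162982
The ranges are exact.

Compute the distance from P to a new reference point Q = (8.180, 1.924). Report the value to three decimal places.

eq1: (x + 22.893)² + (y + 38.301)² = 34.4338358082²
eq2: (x + 40.307)² + (y − 10.052)² = 27.2434402959²
eq3: (x − 45.594)² + (y + 3.391)² = 95.3487162982²
eq2−eq1, eq2−eq3 (x²,y² cancel):
  34.828·x − 96.706·y = -178.124912
  171.802·x − 26.886·y = -7984.557897
det = 34.828·-26.886 − -96.706·171.802 = 15677.898604
x = (-178.124912·-26.886 − -96.706·-7984.557897) / 15677.898604 = -48.945692
y = (34.828·-7984.557897 − -178.124912·171.802) / 15677.898604 = -15.785532
|P − Q| = √((-48.945692 − 8.180)² + (-15.785532 − 1.924)²) = 59.807793

59.808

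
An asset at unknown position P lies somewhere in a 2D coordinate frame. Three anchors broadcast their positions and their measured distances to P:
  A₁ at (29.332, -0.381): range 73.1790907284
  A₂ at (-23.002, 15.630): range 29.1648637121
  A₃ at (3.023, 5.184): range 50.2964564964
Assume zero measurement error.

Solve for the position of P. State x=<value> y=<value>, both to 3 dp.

eq1: (x − 29.332)² + (y + 0.381)² = 73.1790907284²
eq2: (x + 23.002)² + (y − 15.630)² = 29.1648637121²
eq3: (x − 3.023)² + (y − 5.184)² = 50.2964564964²
eq1−eq3, eq1−eq2 (x²,y² cancel):
  -52.618·x + 11.130·y = 2000.946784
  -104.668·x + 32.022·y = 4417.467563
det = -52.618·32.022 − 11.130·-104.668 = -519.978756
x = (2000.946784·32.022 − 11.130·4417.467563) / -519.978756 = -28.670217
y = (-52.618·4417.467563 − 2000.946784·-104.668) / -519.978756 = 44.238750

x=-28.670 y=44.239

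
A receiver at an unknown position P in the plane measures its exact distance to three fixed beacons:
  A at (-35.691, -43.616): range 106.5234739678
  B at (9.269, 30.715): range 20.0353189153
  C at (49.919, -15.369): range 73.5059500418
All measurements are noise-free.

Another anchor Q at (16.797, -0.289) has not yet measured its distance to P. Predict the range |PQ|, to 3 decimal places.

eq1: (x + 35.691)² + (y + 43.616)² = 106.5234739678²
eq2: (x − 9.269)² + (y − 30.715)² = 20.0353189153²
eq3: (x − 49.919)² + (y + 15.369)² = 73.5059500418²
eq3−eq2, eq3−eq1 (x²,y² cancel):
  -81.300·x + 92.168·y = 3302.923552
  -171.220·x − 56.494·y = -5496.035600
det = -81.300·-56.494 − 92.168·-171.220 = 20373.967160
x = (3302.923552·-56.494 − 92.168·-5496.035600) / 20373.967160 = 15.704514
y = (-81.300·-5496.035600 − 3302.923552·-171.220) / 20373.967160 = 49.688618
|P − Q| = √((15.704514 − 16.797)² + (49.688618 − -0.289)²) = 49.989557

49.990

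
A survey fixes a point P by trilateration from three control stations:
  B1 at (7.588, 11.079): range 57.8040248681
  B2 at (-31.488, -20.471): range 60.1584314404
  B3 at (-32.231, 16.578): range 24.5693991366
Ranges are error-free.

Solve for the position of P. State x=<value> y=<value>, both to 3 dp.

x=-43.288 y=38.519

eq1: (x − 7.588)² + (y − 11.079)² = 57.8040248681²
eq2: (x + 31.488)² + (y + 20.471)² = 60.1584314404²
eq3: (x + 32.231)² + (y − 16.578)² = 24.5693991366²
eq1−eq2, eq1−eq3 (x²,y² cancel):
  -78.152·x − 63.100·y = 952.502418
  -79.638·x + 10.998·y = 3870.995377
det = -78.152·10.998 − -63.100·-79.638 = -5884.673496
x = (952.502418·10.998 − -63.100·3870.995377) / -5884.673496 = -43.287946
y = (-78.152·3870.995377 − 952.502418·-79.638) / -5884.673496 = 38.518814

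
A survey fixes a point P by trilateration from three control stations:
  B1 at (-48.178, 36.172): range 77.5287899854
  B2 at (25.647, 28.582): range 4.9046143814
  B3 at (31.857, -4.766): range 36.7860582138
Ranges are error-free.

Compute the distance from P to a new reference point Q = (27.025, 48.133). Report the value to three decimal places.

eq1: (x + 48.178)² + (y − 36.172)² = 77.5287899854²
eq2: (x − 25.647)² + (y − 28.582)² = 4.9046143814²
eq3: (x − 31.857)² + (y + 4.766)² = 36.7860582138²
eq2−eq3, eq2−eq1 (x²,y² cancel):
  12.420·x − 66.696·y = -1766.274965
  -147.650·x + 15.180·y = -3831.824099
det = 12.420·15.180 − -66.696·-147.650 = -9659.128800
x = (-1766.274965·15.180 − -66.696·-3831.824099) / -9659.128800 = 29.234458
y = (12.420·-3831.824099 − -1766.274965·-147.650) / -9659.128800 = 31.926456
|P − Q| = √((29.234458 − 27.025)² + (31.926456 − 48.133)²) = 16.356459

16.356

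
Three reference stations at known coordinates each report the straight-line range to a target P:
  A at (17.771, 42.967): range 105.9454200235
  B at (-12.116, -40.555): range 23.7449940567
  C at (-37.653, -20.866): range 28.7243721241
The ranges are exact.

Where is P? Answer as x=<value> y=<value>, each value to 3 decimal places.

eq1: (x − 17.771)² + (y − 42.967)² = 105.9454200235²
eq2: (x + 12.116)² + (y + 40.555)² = 23.7449940567²
eq3: (x + 37.653)² + (y + 20.866)² = 28.7243721241²
eq1−eq3, eq1−eq2 (x²,y² cancel):
  -110.848·x − 127.666·y = 10090.509305
  -59.774·x − 167.044·y = 10290.141232
det = -110.848·-167.044 − -127.666·-59.774 = 10885.385828
x = (10090.509305·-167.044 − -127.666·10290.141232) / 10885.385828 = -34.161202
y = (-110.848·10290.141232 − 10090.509305·-59.774) / 10885.385828 = -49.377347

x=-34.161 y=-49.377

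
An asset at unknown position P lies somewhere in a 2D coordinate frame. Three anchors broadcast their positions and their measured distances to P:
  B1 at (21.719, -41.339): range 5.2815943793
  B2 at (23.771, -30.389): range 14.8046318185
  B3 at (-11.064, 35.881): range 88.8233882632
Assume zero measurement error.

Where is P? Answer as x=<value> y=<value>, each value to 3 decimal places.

eq1: (x − 21.719)² + (y + 41.339)² = 5.2815943793²
eq2: (x − 23.771)² + (y + 30.389)² = 14.8046318185²
eq3: (x + 11.064)² + (y − 35.881)² = 88.8233882632²
eq1−eq3, eq1−eq2 (x²,y² cancel):
  -65.566·x + 154.440·y = -8632.468688
  4.104·x + 21.900·y = -883.358004
det = -65.566·21.900 − 154.440·4.104 = -2069.717160
x = (-8632.468688·21.900 − 154.440·-883.358004) / -2069.717160 = 25.426302
y = (-65.566·-883.358004 − -8632.468688·4.104) / -2069.717160 = -45.100801

x=25.426 y=-45.101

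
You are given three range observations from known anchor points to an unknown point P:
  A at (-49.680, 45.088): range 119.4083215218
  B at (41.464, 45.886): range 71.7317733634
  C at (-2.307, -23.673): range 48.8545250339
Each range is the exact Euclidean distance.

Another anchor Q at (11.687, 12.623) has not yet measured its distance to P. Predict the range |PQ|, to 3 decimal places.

51.756

eq1: (x + 49.680)² + (y − 45.088)² = 119.4083215218²
eq2: (x − 41.464)² + (y − 45.886)² = 71.7317733634²
eq3: (x + 2.307)² + (y + 23.673)² = 48.8545250339²
eq3−eq1, eq3−eq2 (x²,y² cancel):
  -94.746·x + 137.522·y = -7936.285666
  87.542·x + 139.118·y = 500.372420
det = -94.746·139.118 − 137.522·87.542 = -25219.824952
x = (-7936.285666·139.118 − 137.522·500.372420) / -25219.824952 = 46.506762
y = (-94.746·500.372420 − -7936.285666·87.542) / -25219.824952 = -25.668300
|P − Q| = √((46.506762 − 11.687)² + (-25.668300 − 12.623)²) = 51.755575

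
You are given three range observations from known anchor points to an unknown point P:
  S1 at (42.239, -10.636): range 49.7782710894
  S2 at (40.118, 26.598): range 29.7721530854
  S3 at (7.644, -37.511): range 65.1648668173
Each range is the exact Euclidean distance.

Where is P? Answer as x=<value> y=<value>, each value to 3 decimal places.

x=10.363 y=27.597

eq1: (x − 42.239)² + (y + 10.636)² = 49.7782710894²
eq2: (x − 40.118)² + (y − 26.598)² = 29.7721530854²
eq3: (x − 7.644)² + (y + 37.511)² = 65.1648668173²
eq2−eq3, eq2−eq1 (x²,y² cancel):
  -64.948·x − 128.218·y = -4211.480439
  4.242·x − 74.468·y = -2011.145084
det = -64.948·-74.468 − -128.218·4.242 = 5380.448420
x = (-4211.480439·-74.468 − -128.218·-2011.145084) / 5380.448420 = 10.362617
y = (-64.948·-2011.145084 − -4211.480439·4.242) / 5380.448420 = 27.597133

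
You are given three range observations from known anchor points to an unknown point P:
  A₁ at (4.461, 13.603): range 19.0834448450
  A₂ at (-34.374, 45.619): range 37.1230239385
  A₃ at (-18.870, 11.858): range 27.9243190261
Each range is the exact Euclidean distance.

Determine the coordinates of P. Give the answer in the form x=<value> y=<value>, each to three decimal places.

x=0.245 y=32.215

eq1: (x − 4.461)² + (y − 13.603)² = 19.0834448450²
eq2: (x + 34.374)² + (y − 45.619)² = 37.1230239385²
eq3: (x + 18.870)² + (y − 11.858)² = 27.9243190261²
eq2−eq1, eq2−eq3 (x²,y² cancel):
  77.670·x − 64.032·y = -2043.781868
  31.008·x − 67.522·y = -2167.624660
det = 77.670·-67.522 − -64.032·31.008 = -3258.929484
x = (-2043.781868·-67.522 − -64.032·-2167.624660) / -3258.929484 = 0.244590
y = (77.670·-2167.624660 − -2043.781868·31.008) / -3258.929484 = 32.214818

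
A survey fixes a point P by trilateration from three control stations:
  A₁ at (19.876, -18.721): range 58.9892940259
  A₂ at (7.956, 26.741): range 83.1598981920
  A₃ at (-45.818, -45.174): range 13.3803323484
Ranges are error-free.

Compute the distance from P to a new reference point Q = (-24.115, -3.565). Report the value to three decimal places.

43.186

eq1: (x − 19.876)² + (y + 18.721)² = 58.9892940259²
eq2: (x − 7.956)² + (y − 26.741)² = 83.1598981920²
eq3: (x + 45.818)² + (y + 45.174)² = 13.3803323484²
eq1−eq3, eq1−eq2 (x²,y² cancel):
  -131.388·x − 52.906·y = 6695.151699
  -23.840·x + 90.924·y = -3402.984058
det = -131.388·90.924 − -52.906·-23.840 = -13207.601552
x = (6695.151699·90.924 − -52.906·-3402.984058) / -13207.601552 = -32.459466
y = (-131.388·-3402.984058 − 6695.151699·-23.840) / -13207.601552 = -45.937461
|P − Q| = √((-32.459466 − -24.115)² + (-45.937461 − -3.565)²) = 43.186289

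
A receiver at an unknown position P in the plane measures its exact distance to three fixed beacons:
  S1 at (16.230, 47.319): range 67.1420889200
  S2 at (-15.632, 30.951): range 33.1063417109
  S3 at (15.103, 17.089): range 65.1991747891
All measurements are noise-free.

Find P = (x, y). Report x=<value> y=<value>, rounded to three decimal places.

x=-48.733 y=30.352

eq1: (x − 16.230)² + (y − 47.319)² = 67.1420889200²
eq2: (x + 15.632)² + (y − 30.951)² = 33.1063417109²
eq3: (x − 15.103)² + (y − 17.089)² = 65.1991747891²
eq2−eq1, eq2−eq3 (x²,y² cancel):
  63.724·x + 32.736·y = -2111.853407
  61.470·x − 27.724·y = -3837.091827
det = 63.724·-27.724 − 32.736·61.470 = -3778.966096
x = (-2111.853407·-27.724 − 32.736·-3837.091827) / -3778.966096 = -48.732923
y = (63.724·-3837.091827 − -2111.853407·61.470) / -3778.966096 = 30.352008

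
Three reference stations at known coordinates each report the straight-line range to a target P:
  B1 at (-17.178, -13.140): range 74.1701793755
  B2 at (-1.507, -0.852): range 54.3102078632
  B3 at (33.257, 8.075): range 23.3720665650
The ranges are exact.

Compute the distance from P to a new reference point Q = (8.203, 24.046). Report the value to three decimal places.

36.079

eq1: (x + 17.178)² + (y + 13.140)² = 74.1701793755²
eq2: (x + 1.507)² + (y + 0.852)² = 54.3102078632²
eq3: (x − 33.257)² + (y − 8.075)² = 23.3720665650²
eq3−eq1, eq3−eq2 (x²,y² cancel):
  -100.870·x − 42.430·y = -5658.452403
  -69.528·x − 17.854·y = -3571.581904
det = -100.870·-17.854 − -42.430·-69.528 = -1149.140060
x = (-5658.452403·-17.854 − -42.430·-3571.581904) / -1149.140060 = 43.960012
y = (-100.870·-3571.581904 − -5658.452403·-69.528) / -1149.140060 = 28.852368
|P − Q| = √((43.960012 − 8.203)² + (28.852368 − 24.046)²) = 36.078596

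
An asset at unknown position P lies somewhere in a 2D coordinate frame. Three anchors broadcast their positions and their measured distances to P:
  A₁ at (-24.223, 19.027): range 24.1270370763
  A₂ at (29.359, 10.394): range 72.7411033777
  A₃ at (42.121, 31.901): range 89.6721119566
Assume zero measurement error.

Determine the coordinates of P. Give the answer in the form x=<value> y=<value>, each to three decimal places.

x=-43.101 y=4.002

eq1: (x + 24.223)² + (y − 19.027)² = 24.1270370763²
eq2: (x − 29.359)² + (y − 10.394)² = 72.7411033777²
eq3: (x − 42.121)² + (y − 31.901)² = 89.6721119566²
eq3−eq2, eq3−eq1 (x²,y² cancel):
  -25.524·x − 43.014·y = 927.953217
  -132.688·x − 25.748·y = 5615.901761
det = -25.524·-25.748 − -43.014·-132.688 = -5050.249680
x = (927.953217·-25.748 − -43.014·5615.901761) / -5050.249680 = -43.100732
y = (-25.524·5615.901761 − 927.953217·-132.688) / -5050.249680 = 4.002182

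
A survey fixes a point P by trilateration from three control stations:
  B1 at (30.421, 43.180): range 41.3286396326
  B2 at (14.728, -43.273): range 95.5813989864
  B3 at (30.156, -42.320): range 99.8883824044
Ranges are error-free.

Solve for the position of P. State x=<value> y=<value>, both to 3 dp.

eq1: (x − 30.421)² + (y − 43.180)² = 41.3286396326²
eq2: (x − 14.728)² + (y + 43.273)² = 95.5813989864²
eq3: (x − 30.156)² + (y + 42.320)² = 99.8883824044²
eq1−eq3, eq1−eq2 (x²,y² cancel):
  -0.530·x − 171.000·y = -8359.215390
  -31.386·x − 172.906·y = -8128.230506
det = -0.530·-172.906 − -171.000·-31.386 = -5275.365820
x = (-8359.215390·-172.906 − -171.000·-8128.230506) / -5275.365820 = -10.507533
y = (-0.530·-8128.230506 − -8359.215390·-31.386) / -5275.365820 = 48.916868

x=-10.508 y=48.917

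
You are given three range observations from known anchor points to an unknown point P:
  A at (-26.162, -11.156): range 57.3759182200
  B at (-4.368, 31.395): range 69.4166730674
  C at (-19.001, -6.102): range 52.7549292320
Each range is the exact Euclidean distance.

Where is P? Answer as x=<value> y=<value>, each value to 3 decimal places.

x=28.032 y=-29.996

eq1: (x + 26.162)² + (y + 11.156)² = 57.3759182200²
eq2: (x + 4.368)² + (y − 31.395)² = 69.4166730674²
eq3: (x + 19.001)² + (y + 6.102)² = 52.7549292320²
eq1−eq3, eq1−eq2 (x²,y² cancel):
  14.322·x + 10.108·y = 98.279258
  43.588·x + 85.102·y = -1330.859639
det = 14.322·85.102 − 10.108·43.588 = 778.243340
x = (98.279258·85.102 − 10.108·-1330.859639) / 778.243340 = 28.032480
y = (14.322·-1330.859639 − 98.279258·43.588) / 778.243340 = -29.996232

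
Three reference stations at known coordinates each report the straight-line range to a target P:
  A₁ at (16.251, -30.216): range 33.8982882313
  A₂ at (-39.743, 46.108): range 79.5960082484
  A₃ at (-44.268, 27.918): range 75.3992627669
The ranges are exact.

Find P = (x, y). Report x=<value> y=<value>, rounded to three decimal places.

eq1: (x − 16.251)² + (y + 30.216)² = 33.8982882313²
eq2: (x + 39.743)² + (y − 46.108)² = 79.5960082484²
eq3: (x + 44.268)² + (y − 27.918)² = 75.3992627669²
eq3−eq1, eq3−eq2 (x²,y² cancel):
  121.038·x − 116.268·y = 2973.985990
  9.050·x + 36.380·y = 315.907462
det = 121.038·36.380 − -116.268·9.050 = 5455.587840
x = (2973.985990·36.380 − -116.268·315.907462) / 5455.587840 = 26.564239
y = (121.038·315.907462 − 2973.985990·9.050) / 5455.587840 = 2.075346

x=26.564 y=2.075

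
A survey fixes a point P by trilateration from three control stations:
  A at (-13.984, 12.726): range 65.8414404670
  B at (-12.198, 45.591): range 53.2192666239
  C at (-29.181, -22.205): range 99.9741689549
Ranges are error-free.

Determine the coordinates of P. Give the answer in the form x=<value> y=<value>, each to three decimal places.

eq1: (x + 13.984)² + (y − 12.726)² = 65.8414404670²
eq2: (x + 12.198)² + (y − 45.591)² = 53.2192666239²
eq3: (x + 29.181)² + (y + 22.205)² = 99.9741689549²
eq1−eq2, eq1−eq3 (x²,y² cancel):
  3.572·x + 65.730·y = 3372.632096
  -30.394·x − 69.862·y = -4672.649721
det = 3.572·-69.862 − 65.730·-30.394 = 1748.250556
x = (3372.632096·-69.862 − 65.730·-4672.649721) / 1748.250556 = 40.906289
y = (3.572·-4672.649721 − 3372.632096·-30.394) / 1748.250556 = 49.087400

x=40.906 y=49.087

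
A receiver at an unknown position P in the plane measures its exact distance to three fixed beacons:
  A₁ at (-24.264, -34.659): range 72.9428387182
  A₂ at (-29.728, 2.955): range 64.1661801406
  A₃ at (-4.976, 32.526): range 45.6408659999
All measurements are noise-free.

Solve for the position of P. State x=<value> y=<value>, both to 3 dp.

eq1: (x + 24.264)² + (y + 34.659)² = 72.9428387182²
eq2: (x + 29.728)² + (y − 2.955)² = 64.1661801406²
eq3: (x + 4.976)² + (y − 32.526)² = 45.6408659999²
eq2−eq1, eq2−eq3 (x²,y² cancel):
  10.928·x − 75.228·y = -305.857078
  49.504·x + 59.142·y = 2224.425268
det = 10.928·59.142 − -75.228·49.504 = 4370.390688
x = (-305.857078·59.142 − -75.228·2224.425268) / 4370.390688 = 34.150280
y = (10.928·2224.425268 − -305.857078·49.504) / 4370.390688 = 9.026577

x=34.150 y=9.027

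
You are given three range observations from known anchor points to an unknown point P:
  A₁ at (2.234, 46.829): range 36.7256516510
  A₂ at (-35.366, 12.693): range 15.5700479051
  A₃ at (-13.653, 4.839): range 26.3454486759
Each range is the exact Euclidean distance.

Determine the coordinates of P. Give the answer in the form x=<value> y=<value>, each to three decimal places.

eq1: (x − 2.234)² + (y − 46.829)² = 36.7256516510²
eq2: (x + 35.366)² + (y − 12.693)² = 15.5700479051²
eq3: (x + 13.653)² + (y − 4.839)² = 26.3454486759²
eq1−eq3, eq1−eq2 (x²,y² cancel):
  -31.774·x − 83.980·y = -1333.434844
  -75.200·x − 68.272·y = 320.267305
det = -31.774·-68.272 − -83.980·-75.200 = -4146.021472
x = (-1333.434844·-68.272 − -83.980·320.267305) / -4146.021472 = -28.444694
y = (-31.774·320.267305 − -1333.434844·-75.200) / -4146.021472 = 26.640111

x=-28.445 y=26.640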